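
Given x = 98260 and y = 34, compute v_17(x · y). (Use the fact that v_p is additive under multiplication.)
v_17(3340840) = 4

v_p(x) = 3 (factor: 98260 = 17^3 · 20); v_p(y) = 1 (factor: 34 = 17^1 · 2). Additivity: v_p(xy) = v_p(x) + v_p(y) = 3 + 1 = 4. (Direct check: xy = 3340840 = 17^4 · (40).)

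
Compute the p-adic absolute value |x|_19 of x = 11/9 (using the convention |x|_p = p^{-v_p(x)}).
|11/9|_19 = 1

Step 1 — compute v_19(x) by factoring powers of 19 out of the numerator and denominator: v_19(11/9) = 0. Step 2 — apply |x|_p = p^{-v_p(x)} = 19^{0} = 1.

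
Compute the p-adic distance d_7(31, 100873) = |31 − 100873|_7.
d_7(31, 100873) = 1/16807

Step 1 — x − y = 31 − 100873 = -100842. Step 2 — v_7(-100842) = 5 (factor: -100842 = −(7^5 · 6); the sign does not affect v_p). Step 3 — |x − y|_7 = 7^{-5} = 1/16807.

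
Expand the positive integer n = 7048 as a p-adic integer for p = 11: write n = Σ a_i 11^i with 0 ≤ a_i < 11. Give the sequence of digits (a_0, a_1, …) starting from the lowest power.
(a_0, a_1, …) = (8, 2, 3, 5)

Repeated division by 11 gives the digits low-to-high: 7048 = 8 + 2·11^1 + 3·11^2 + 5·11^3. Digit sequence: (8, 2, 3, 5).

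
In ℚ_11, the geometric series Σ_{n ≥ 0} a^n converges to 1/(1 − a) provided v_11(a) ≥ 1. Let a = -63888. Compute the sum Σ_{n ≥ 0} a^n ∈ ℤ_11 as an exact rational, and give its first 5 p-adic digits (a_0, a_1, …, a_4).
Σ a^n = 1/(1 − a) = 1/63889;  first 5 digits = (1, 0, 0, 7, 6)

v_11(a) = 3 ≥ 1, so the series converges in ℤ_11 to 1/(1 − a) = 1/(1 − (-63888)) = 1/63889. Expand this rational in ℤ_11: compute digits iteratively via d_i = x_i mod 11, x_{i+1} = (x_i − d_i)/11. The first 5 digits are (1, 0, 0, 7, 6).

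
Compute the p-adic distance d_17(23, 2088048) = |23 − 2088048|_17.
d_17(23, 2088048) = 1/83521

Step 1 — x − y = 23 − 2088048 = -2088025. Step 2 — v_17(-2088025) = 4 (factor: -2088025 = −(17^4 · 25); the sign does not affect v_p). Step 3 — |x − y|_17 = 17^{-4} = 1/83521.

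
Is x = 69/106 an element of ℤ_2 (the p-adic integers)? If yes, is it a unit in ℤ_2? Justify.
x ∉ ℤ_2 (v_2(x) = -1 < 0)

ℤ_2 = {x ∈ ℚ_2 : v_2(x) ≥ 0} and ℤ_2^× = {x ∈ ℤ_2 : v_2(x) = 0}. Here v_2(69/106) = v_2(num) − v_2(den) = -1; compare against these criteria.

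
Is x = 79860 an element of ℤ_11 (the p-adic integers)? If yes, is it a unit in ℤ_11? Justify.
x ∈ ℤ_11 but not a unit; v_11(x) = 3 > 0

ℤ_11 = {x ∈ ℚ_11 : v_11(x) ≥ 0} and ℤ_11^× = {x ∈ ℤ_11 : v_11(x) = 0}. Here v_11(79860) = v_11(num) − v_11(den) = 3; compare against these criteria.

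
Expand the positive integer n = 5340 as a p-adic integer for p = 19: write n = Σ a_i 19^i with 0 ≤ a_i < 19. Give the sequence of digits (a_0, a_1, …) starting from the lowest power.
(a_0, a_1, …) = (1, 15, 14)

Repeated division by 19 gives the digits low-to-high: 5340 = 1 + 15·19^1 + 14·19^2. Digit sequence: (1, 15, 14).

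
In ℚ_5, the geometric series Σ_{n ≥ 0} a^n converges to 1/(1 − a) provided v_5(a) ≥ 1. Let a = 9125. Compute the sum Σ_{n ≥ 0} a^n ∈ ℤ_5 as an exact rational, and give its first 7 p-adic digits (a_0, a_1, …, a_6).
Σ a^n = 1/(1 − a) = -1/9124;  first 7 digits = (1, 0, 0, 3, 4, 2, 4)

v_5(a) = 3 ≥ 1, so the series converges in ℤ_5 to 1/(1 − a) = 1/(1 − 9125) = -1/9124. Expand this rational in ℤ_5: compute digits iteratively via d_i = x_i mod 5, x_{i+1} = (x_i − d_i)/5. The first 7 digits are (1, 0, 0, 3, 4, 2, 4).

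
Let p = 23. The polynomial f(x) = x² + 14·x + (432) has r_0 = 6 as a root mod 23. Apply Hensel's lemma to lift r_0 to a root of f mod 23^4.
r_3 = 67005 (mod 279841)

Hensel: r_{i+1} = r_i − f(r_i)·(f′(r_i))^{-1} mod 23^{i+2}, f′(x) = 2x + 14. Iterate:
  r_0 = 6 (mod 23)
  r_1 = 351 (mod 529)
  r_2 = 6170 (mod 12167)
  r_3 = 67005 (mod 279841)
Final: r = 67005 satisfies f(r) ≡ 0 mod 23^4.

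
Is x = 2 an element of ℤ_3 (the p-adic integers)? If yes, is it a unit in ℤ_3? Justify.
x ∈ ℤ_3^× (unit); v_3(x) = 0

ℤ_3 = {x ∈ ℚ_3 : v_3(x) ≥ 0} and ℤ_3^× = {x ∈ ℤ_3 : v_3(x) = 0}. Here v_3(2) = v_3(num) − v_3(den) = 0; compare against these criteria.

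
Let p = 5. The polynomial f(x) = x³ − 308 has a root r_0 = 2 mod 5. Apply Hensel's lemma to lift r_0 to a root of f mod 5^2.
r_1 = 2 (mod 25)

Hensel: r_{i+1} = r_i − f(r_i)/f′(r_i) mod 5^{i+2}, where f′(x) = 3x². Iterate:
  r_0 = 2 (mod 5)
  r_1 = 2 (mod 25)
Final: r = 2 with f(r) ≡ 0 mod 5^2.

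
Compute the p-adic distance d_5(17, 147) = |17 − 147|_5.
d_5(17, 147) = 1/5

Step 1 — x − y = 17 − 147 = -130. Step 2 — v_5(-130) = 1 (factor: -130 = −(5^1 · 26); the sign does not affect v_p). Step 3 — |x − y|_5 = 5^{-1} = 1/5.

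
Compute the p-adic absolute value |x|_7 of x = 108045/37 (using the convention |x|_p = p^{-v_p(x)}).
|108045/37|_7 = 1/2401

Step 1 — compute v_7(x) by factoring powers of 7 out of the numerator and denominator: v_7(108045/37) = 4. Step 2 — apply |x|_p = p^{-v_p(x)} = 7^{-4} = 1/2401.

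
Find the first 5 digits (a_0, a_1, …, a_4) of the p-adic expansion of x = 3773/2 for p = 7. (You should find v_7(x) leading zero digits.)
(a_0, …, a_4) = (0, 0, 0, 2, 4)

v_7(3773/2) = 3, so a_0 = ... = a_2 = 0. Factor out: x = 7^3 · u with u = 11/2 a unit in ℤ_7. Expand u iteratively via a_{v+i} = u_i mod 7, u_{i+1} = (u_i − a_{v+i})/7:
  u_0 = 11/2;  a_3 = 2;  u_1 = (u_0 − 2)/7 = 1/2
  u_1 = 1/2;  a_4 = 4;  u_2 = (u_1 − 4)/7 = -1/2
Digits: (0, 0, 0, 2, 4).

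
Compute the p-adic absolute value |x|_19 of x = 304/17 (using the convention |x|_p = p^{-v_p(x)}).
|304/17|_19 = 1/19

Step 1 — compute v_19(x) by factoring powers of 19 out of the numerator and denominator: v_19(304/17) = 1. Step 2 — apply |x|_p = p^{-v_p(x)} = 19^{-1} = 1/19.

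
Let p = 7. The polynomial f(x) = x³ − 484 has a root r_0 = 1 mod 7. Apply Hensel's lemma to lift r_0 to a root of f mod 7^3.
r_2 = 309 (mod 343)

Hensel: r_{i+1} = r_i − f(r_i)/f′(r_i) mod 7^{i+2}, where f′(x) = 3x². Iterate:
  r_0 = 1 (mod 7)
  r_1 = 15 (mod 49)
  r_2 = 309 (mod 343)
Final: r = 309 with f(r) ≡ 0 mod 7^3.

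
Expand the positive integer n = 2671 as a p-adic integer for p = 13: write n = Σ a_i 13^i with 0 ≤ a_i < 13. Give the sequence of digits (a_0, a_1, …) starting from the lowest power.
(a_0, a_1, …) = (6, 10, 2, 1)

Repeated division by 13 gives the digits low-to-high: 2671 = 6 + 10·13^1 + 2·13^2 + 1·13^3. Digit sequence: (6, 10, 2, 1).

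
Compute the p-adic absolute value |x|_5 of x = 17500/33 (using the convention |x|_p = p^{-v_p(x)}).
|17500/33|_5 = 1/625

Step 1 — compute v_5(x) by factoring powers of 5 out of the numerator and denominator: v_5(17500/33) = 4. Step 2 — apply |x|_p = p^{-v_p(x)} = 5^{-4} = 1/625.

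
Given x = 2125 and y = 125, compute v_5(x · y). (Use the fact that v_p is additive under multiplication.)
v_5(265625) = 6

v_p(x) = 3 (factor: 2125 = 5^3 · 17); v_p(y) = 3 (factor: 125 = 5^3 · 1). Additivity: v_p(xy) = v_p(x) + v_p(y) = 3 + 3 = 6. (Direct check: xy = 265625 = 5^6 · (17).)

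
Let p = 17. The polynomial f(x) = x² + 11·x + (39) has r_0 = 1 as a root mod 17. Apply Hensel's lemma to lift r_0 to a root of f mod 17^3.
r_2 = 953 (mod 4913)

Hensel: r_{i+1} = r_i − f(r_i)·(f′(r_i))^{-1} mod 17^{i+2}, f′(x) = 2x + 11. Iterate:
  r_0 = 1 (mod 17)
  r_1 = 86 (mod 289)
  r_2 = 953 (mod 4913)
Final: r = 953 satisfies f(r) ≡ 0 mod 17^3.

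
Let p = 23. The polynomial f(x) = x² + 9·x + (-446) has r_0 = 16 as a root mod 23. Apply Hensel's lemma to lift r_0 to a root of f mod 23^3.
r_2 = 8894 (mod 12167)

Hensel: r_{i+1} = r_i − f(r_i)·(f′(r_i))^{-1} mod 23^{i+2}, f′(x) = 2x + 9. Iterate:
  r_0 = 16 (mod 23)
  r_1 = 430 (mod 529)
  r_2 = 8894 (mod 12167)
Final: r = 8894 satisfies f(r) ≡ 0 mod 23^3.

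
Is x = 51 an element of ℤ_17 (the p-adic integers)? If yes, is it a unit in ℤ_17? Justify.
x ∈ ℤ_17 but not a unit; v_17(x) = 1 > 0

ℤ_17 = {x ∈ ℚ_17 : v_17(x) ≥ 0} and ℤ_17^× = {x ∈ ℤ_17 : v_17(x) = 0}. Here v_17(51) = v_17(num) − v_17(den) = 1; compare against these criteria.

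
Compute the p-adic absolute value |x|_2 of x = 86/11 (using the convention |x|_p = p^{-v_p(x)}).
|86/11|_2 = 1/2

Step 1 — compute v_2(x) by factoring powers of 2 out of the numerator and denominator: v_2(86/11) = 1. Step 2 — apply |x|_p = p^{-v_p(x)} = 2^{-1} = 1/2.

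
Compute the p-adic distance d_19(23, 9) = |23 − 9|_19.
d_19(23, 9) = 1

Step 1 — x − y = 23 − 9 = 14. Step 2 — v_19(14) = 0 (factor: 14 = (19^0 · 14); the sign does not affect v_p). Step 3 — |x − y|_19 = 19^{0} = 1.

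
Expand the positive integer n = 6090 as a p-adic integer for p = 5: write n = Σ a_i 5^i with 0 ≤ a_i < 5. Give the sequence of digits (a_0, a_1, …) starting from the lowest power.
(a_0, a_1, …) = (0, 3, 3, 3, 4, 1)

Repeated division by 5 gives the digits low-to-high: 6090 = 3·5^1 + 3·5^2 + 3·5^3 + 4·5^4 + 1·5^5. Digit sequence: (0, 3, 3, 3, 4, 1).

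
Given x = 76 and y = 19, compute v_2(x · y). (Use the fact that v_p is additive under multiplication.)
v_2(1444) = 2

v_p(x) = 2 (factor: 76 = 2^2 · 19); v_p(y) = 0 (factor: 19 = 2^0 · 19). Additivity: v_p(xy) = v_p(x) + v_p(y) = 2 + 0 = 2. (Direct check: xy = 1444 = 2^2 · (361).)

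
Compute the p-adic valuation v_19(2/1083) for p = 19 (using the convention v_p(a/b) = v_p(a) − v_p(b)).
v_19(2/1083) = -2

Factor powers of 19 from the numerator and denominator of the reduced fraction: 2 = 19^0 · 2 and 1083 = 19^2 · 3. Apply v_p(a/b) = v_p(a) − v_p(b): v_19(2/1083) = 0 − 2 = -2.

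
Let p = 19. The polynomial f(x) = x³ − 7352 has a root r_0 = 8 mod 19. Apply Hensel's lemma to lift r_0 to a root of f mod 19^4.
r_3 = 20395 (mod 130321)

Hensel: r_{i+1} = r_i − f(r_i)/f′(r_i) mod 19^{i+2}, where f′(x) = 3x². Iterate:
  r_0 = 8 (mod 19)
  r_1 = 179 (mod 361)
  r_2 = 6677 (mod 6859)
  r_3 = 20395 (mod 130321)
Final: r = 20395 with f(r) ≡ 0 mod 19^4.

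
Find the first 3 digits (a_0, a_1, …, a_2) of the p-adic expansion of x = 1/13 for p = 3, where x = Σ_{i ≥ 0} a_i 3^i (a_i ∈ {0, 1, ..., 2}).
(a_0, …, a_2) = (1, 2, 2)

v_3(1/13) = 0 (numerator and denominator both coprime to 3), so x ∈ ℤ_3^×. Compute digits iteratively via a_i = x_i mod 3, x_{i+1} = (x_i − a_i)/3, with x_0 = x:
  x_0 = 1/13;  a_0 = 1;  x_1 = (x_0 − 1)/3 = -4/13
  x_1 = -4/13;  a_1 = 2;  x_2 = (x_1 − 2)/3 = -10/13
  x_2 = -10/13;  a_2 = 2;  x_3 = (x_2 − 2)/3 = -12/13
Digits: (1, 2, 2).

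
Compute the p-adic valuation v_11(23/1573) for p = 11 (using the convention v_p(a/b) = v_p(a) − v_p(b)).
v_11(23/1573) = -2

Factor powers of 11 from the numerator and denominator of the reduced fraction: 23 = 11^0 · 23 and 1573 = 11^2 · 13. Apply v_p(a/b) = v_p(a) − v_p(b): v_11(23/1573) = 0 − 2 = -2.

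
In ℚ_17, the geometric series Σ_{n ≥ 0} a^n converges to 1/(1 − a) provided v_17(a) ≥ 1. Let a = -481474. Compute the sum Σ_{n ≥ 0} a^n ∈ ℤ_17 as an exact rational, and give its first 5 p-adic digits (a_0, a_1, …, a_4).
Σ a^n = 1/(1 − a) = 1/481475;  first 5 digits = (1, 0, 0, 4, 11)

v_17(a) = 3 ≥ 1, so the series converges in ℤ_17 to 1/(1 − a) = 1/(1 − (-481474)) = 1/481475. Expand this rational in ℤ_17: compute digits iteratively via d_i = x_i mod 17, x_{i+1} = (x_i − d_i)/17. The first 5 digits are (1, 0, 0, 4, 11).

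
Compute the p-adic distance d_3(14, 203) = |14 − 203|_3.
d_3(14, 203) = 1/27

Step 1 — x − y = 14 − 203 = -189. Step 2 — v_3(-189) = 3 (factor: -189 = −(3^3 · 7); the sign does not affect v_p). Step 3 — |x − y|_3 = 3^{-3} = 1/27.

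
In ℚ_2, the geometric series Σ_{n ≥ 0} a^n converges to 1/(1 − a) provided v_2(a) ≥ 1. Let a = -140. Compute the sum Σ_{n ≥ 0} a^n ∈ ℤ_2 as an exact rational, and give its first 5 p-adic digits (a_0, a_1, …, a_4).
Σ a^n = 1/(1 − a) = 1/141;  first 5 digits = (1, 0, 1, 0, 0)

v_2(a) = 2 ≥ 1, so the series converges in ℤ_2 to 1/(1 − a) = 1/(1 − (-140)) = 1/141. Expand this rational in ℤ_2: compute digits iteratively via d_i = x_i mod 2, x_{i+1} = (x_i − d_i)/2. The first 5 digits are (1, 0, 1, 0, 0).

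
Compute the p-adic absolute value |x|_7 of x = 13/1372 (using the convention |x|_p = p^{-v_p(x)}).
|13/1372|_7 = 343

Step 1 — compute v_7(x) by factoring powers of 7 out of the numerator and denominator: v_7(13/1372) = -3. Step 2 — apply |x|_p = p^{-v_p(x)} = 7^{3} = 343.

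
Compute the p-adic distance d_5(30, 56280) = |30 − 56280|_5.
d_5(30, 56280) = 1/3125

Step 1 — x − y = 30 − 56280 = -56250. Step 2 — v_5(-56250) = 5 (factor: -56250 = −(5^5 · 18); the sign does not affect v_p). Step 3 — |x − y|_5 = 5^{-5} = 1/3125.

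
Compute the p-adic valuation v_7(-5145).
v_7(-5145) = 3

v_7(n) is the largest exponent k such that 7^k divides n. Factor out: -5145 = -7^3 · 15. (Sign doesn't affect v_p.) So v_7(-5145) = 3.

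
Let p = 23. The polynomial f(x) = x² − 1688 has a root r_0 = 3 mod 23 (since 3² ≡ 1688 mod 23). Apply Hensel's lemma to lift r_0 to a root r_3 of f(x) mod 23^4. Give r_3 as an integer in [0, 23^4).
r_3 = 223080 (mod 279841)

Hensel's recurrence: r_{i+1} = r_i − f(r_i)·(f′(r_i))^{-1} mod 23^{i+2}, with f′(x) = 2x. Iterate:
  r_0 = 3 (mod 23)
  r_1 = 371 (mod 529)
  r_2 = 4074 (mod 12167)
  r_3 = 223080 (mod 279841)
Final: r_3 = 223080, and one checks f(r_3) ≡ 0 mod 23^4.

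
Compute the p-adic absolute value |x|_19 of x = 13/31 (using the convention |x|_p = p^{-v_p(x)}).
|13/31|_19 = 1

Step 1 — compute v_19(x) by factoring powers of 19 out of the numerator and denominator: v_19(13/31) = 0. Step 2 — apply |x|_p = p^{-v_p(x)} = 19^{0} = 1.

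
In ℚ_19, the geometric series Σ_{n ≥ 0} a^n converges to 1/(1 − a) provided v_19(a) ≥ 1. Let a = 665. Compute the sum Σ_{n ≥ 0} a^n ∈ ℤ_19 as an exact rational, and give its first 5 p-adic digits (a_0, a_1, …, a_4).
Σ a^n = 1/(1 − a) = -1/664;  first 5 digits = (1, 16, 10, 18, 3)

v_19(a) = 1 ≥ 1, so the series converges in ℤ_19 to 1/(1 − a) = 1/(1 − 665) = -1/664. Expand this rational in ℤ_19: compute digits iteratively via d_i = x_i mod 19, x_{i+1} = (x_i − d_i)/19. The first 5 digits are (1, 16, 10, 18, 3).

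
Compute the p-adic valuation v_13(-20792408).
v_13(-20792408) = 5

v_13(n) is the largest exponent k such that 13^k divides n. Factor out: -20792408 = -13^5 · 56. (Sign doesn't affect v_p.) So v_13(-20792408) = 5.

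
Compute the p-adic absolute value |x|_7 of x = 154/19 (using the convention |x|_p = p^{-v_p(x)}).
|154/19|_7 = 1/7

Step 1 — compute v_7(x) by factoring powers of 7 out of the numerator and denominator: v_7(154/19) = 1. Step 2 — apply |x|_p = p^{-v_p(x)} = 7^{-1} = 1/7.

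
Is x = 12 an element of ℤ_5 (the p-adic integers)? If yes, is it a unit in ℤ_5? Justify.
x ∈ ℤ_5^× (unit); v_5(x) = 0

ℤ_5 = {x ∈ ℚ_5 : v_5(x) ≥ 0} and ℤ_5^× = {x ∈ ℤ_5 : v_5(x) = 0}. Here v_5(12) = v_5(num) − v_5(den) = 0; compare against these criteria.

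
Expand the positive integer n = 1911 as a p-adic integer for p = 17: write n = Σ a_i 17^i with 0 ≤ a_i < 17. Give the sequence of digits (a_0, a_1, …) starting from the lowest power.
(a_0, a_1, …) = (7, 10, 6)

Repeated division by 17 gives the digits low-to-high: 1911 = 7 + 10·17^1 + 6·17^2. Digit sequence: (7, 10, 6).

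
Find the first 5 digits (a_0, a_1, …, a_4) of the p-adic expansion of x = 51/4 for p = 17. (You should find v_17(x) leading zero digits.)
(a_0, …, a_4) = (0, 5, 4, 4, 4)

v_17(51/4) = 1, so a_0 = ... = a_0 = 0. Factor out: x = 17^1 · u with u = 3/4 a unit in ℤ_17. Expand u iteratively via a_{v+i} = u_i mod 17, u_{i+1} = (u_i − a_{v+i})/17:
  u_0 = 3/4;  a_1 = 5;  u_1 = (u_0 − 5)/17 = -1/4
  u_1 = -1/4;  a_2 = 4;  u_2 = (u_1 − 4)/17 = -1/4
  u_2 = -1/4;  a_3 = 4;  u_3 = (u_2 − 4)/17 = -1/4
  u_3 = -1/4;  a_4 = 4;  u_4 = (u_3 − 4)/17 = -1/4
Digits: (0, 5, 4, 4, 4).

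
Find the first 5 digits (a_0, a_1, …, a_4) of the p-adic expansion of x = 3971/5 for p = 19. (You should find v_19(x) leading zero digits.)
(a_0, …, a_4) = (0, 0, 6, 15, 3)

v_19(3971/5) = 2, so a_0 = ... = a_1 = 0. Factor out: x = 19^2 · u with u = 11/5 a unit in ℤ_19. Expand u iteratively via a_{v+i} = u_i mod 19, u_{i+1} = (u_i − a_{v+i})/19:
  u_0 = 11/5;  a_2 = 6;  u_1 = (u_0 − 6)/19 = -1/5
  u_1 = -1/5;  a_3 = 15;  u_2 = (u_1 − 15)/19 = -4/5
  u_2 = -4/5;  a_4 = 3;  u_3 = (u_2 − 3)/19 = -1/5
Digits: (0, 0, 6, 15, 3).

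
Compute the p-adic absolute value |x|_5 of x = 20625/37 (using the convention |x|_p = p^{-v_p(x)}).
|20625/37|_5 = 1/625

Step 1 — compute v_5(x) by factoring powers of 5 out of the numerator and denominator: v_5(20625/37) = 4. Step 2 — apply |x|_p = p^{-v_p(x)} = 5^{-4} = 1/625.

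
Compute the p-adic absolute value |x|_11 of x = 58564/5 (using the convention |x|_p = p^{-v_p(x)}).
|58564/5|_11 = 1/14641

Step 1 — compute v_11(x) by factoring powers of 11 out of the numerator and denominator: v_11(58564/5) = 4. Step 2 — apply |x|_p = p^{-v_p(x)} = 11^{-4} = 1/14641.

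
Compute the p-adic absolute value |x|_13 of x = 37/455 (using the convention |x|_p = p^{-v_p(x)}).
|37/455|_13 = 13

Step 1 — compute v_13(x) by factoring powers of 13 out of the numerator and denominator: v_13(37/455) = -1. Step 2 — apply |x|_p = p^{-v_p(x)} = 13^{1} = 13.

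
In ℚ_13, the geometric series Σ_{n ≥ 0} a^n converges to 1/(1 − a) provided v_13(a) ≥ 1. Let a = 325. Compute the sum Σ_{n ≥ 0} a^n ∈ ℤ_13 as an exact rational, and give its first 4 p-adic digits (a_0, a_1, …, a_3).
Σ a^n = 1/(1 − a) = -1/324;  first 4 digits = (1, 12, 2, 8)

v_13(a) = 1 ≥ 1, so the series converges in ℤ_13 to 1/(1 − a) = 1/(1 − 325) = -1/324. Expand this rational in ℤ_13: compute digits iteratively via d_i = x_i mod 13, x_{i+1} = (x_i − d_i)/13. The first 4 digits are (1, 12, 2, 8).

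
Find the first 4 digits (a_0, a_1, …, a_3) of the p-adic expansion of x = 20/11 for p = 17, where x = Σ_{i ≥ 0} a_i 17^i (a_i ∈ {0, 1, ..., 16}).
(a_0, …, a_3) = (8, 12, 7, 15)

v_17(20/11) = 0 (numerator and denominator both coprime to 17), so x ∈ ℤ_17^×. Compute digits iteratively via a_i = x_i mod 17, x_{i+1} = (x_i − a_i)/17, with x_0 = x:
  x_0 = 20/11;  a_0 = 8;  x_1 = (x_0 − 8)/17 = -4/11
  x_1 = -4/11;  a_1 = 12;  x_2 = (x_1 − 12)/17 = -8/11
  x_2 = -8/11;  a_2 = 7;  x_3 = (x_2 − 7)/17 = -5/11
  x_3 = -5/11;  a_3 = 15;  x_4 = (x_3 − 15)/17 = -10/11
Digits: (8, 12, 7, 15).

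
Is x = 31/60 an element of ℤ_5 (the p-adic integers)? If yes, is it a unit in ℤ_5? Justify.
x ∉ ℤ_5 (v_5(x) = -1 < 0)

ℤ_5 = {x ∈ ℚ_5 : v_5(x) ≥ 0} and ℤ_5^× = {x ∈ ℤ_5 : v_5(x) = 0}. Here v_5(31/60) = v_5(num) − v_5(den) = -1; compare against these criteria.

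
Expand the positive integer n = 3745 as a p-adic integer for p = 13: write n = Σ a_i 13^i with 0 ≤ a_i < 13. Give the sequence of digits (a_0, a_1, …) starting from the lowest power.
(a_0, a_1, …) = (1, 2, 9, 1)

Repeated division by 13 gives the digits low-to-high: 3745 = 1 + 2·13^1 + 9·13^2 + 1·13^3. Digit sequence: (1, 2, 9, 1).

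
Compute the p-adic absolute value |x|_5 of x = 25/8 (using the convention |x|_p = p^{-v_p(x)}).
|25/8|_5 = 1/25

Step 1 — compute v_5(x) by factoring powers of 5 out of the numerator and denominator: v_5(25/8) = 2. Step 2 — apply |x|_p = p^{-v_p(x)} = 5^{-2} = 1/25.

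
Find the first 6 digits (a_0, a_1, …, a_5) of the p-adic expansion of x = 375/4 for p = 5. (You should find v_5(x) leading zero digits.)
(a_0, …, a_5) = (0, 0, 0, 2, 1, 1)

v_5(375/4) = 3, so a_0 = ... = a_2 = 0. Factor out: x = 5^3 · u with u = 3/4 a unit in ℤ_5. Expand u iteratively via a_{v+i} = u_i mod 5, u_{i+1} = (u_i − a_{v+i})/5:
  u_0 = 3/4;  a_3 = 2;  u_1 = (u_0 − 2)/5 = -1/4
  u_1 = -1/4;  a_4 = 1;  u_2 = (u_1 − 1)/5 = -1/4
  u_2 = -1/4;  a_5 = 1;  u_3 = (u_2 − 1)/5 = -1/4
Digits: (0, 0, 0, 2, 1, 1).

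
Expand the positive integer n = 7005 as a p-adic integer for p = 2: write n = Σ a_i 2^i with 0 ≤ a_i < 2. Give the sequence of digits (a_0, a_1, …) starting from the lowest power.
(a_0, a_1, …) = (1, 0, 1, 1, 1, 0, 1, 0, 1, 1, 0, 1, 1)

Repeated division by 2 gives the digits low-to-high: 7005 = 1 + 1·2^2 + 1·2^3 + 1·2^4 + 1·2^6 + 1·2^8 + 1·2^9 + 1·2^11 + 1·2^12. Digit sequence: (1, 0, 1, 1, 1, 0, 1, 0, 1, 1, 0, 1, 1).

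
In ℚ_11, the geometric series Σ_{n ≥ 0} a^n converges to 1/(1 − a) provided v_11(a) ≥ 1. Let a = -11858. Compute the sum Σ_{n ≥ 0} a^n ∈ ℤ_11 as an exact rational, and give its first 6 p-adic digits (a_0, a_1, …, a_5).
Σ a^n = 1/(1 − a) = 1/11859;  first 6 digits = (1, 0, 1, 2, 0, 4)

v_11(a) = 2 ≥ 1, so the series converges in ℤ_11 to 1/(1 − a) = 1/(1 − (-11858)) = 1/11859. Expand this rational in ℤ_11: compute digits iteratively via d_i = x_i mod 11, x_{i+1} = (x_i − d_i)/11. The first 6 digits are (1, 0, 1, 2, 0, 4).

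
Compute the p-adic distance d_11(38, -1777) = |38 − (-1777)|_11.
d_11(38, -1777) = 1/121

Step 1 — x − y = 38 − (-1777) = 1815. Step 2 — v_11(1815) = 2 (factor: 1815 = (11^2 · 15); the sign does not affect v_p). Step 3 — |x − y|_11 = 11^{-2} = 1/121.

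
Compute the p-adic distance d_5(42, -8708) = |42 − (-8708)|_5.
d_5(42, -8708) = 1/625

Step 1 — x − y = 42 − (-8708) = 8750. Step 2 — v_5(8750) = 4 (factor: 8750 = (5^4 · 14); the sign does not affect v_p). Step 3 — |x − y|_5 = 5^{-4} = 1/625.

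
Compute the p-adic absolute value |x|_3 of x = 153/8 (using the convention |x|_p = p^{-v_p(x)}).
|153/8|_3 = 1/9

Step 1 — compute v_3(x) by factoring powers of 3 out of the numerator and denominator: v_3(153/8) = 2. Step 2 — apply |x|_p = p^{-v_p(x)} = 3^{-2} = 1/9.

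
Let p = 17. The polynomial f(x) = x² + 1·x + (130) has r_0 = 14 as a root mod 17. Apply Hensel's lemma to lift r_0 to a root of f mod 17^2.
r_1 = 82 (mod 289)

Hensel: r_{i+1} = r_i − f(r_i)·(f′(r_i))^{-1} mod 17^{i+2}, f′(x) = 2x + 1. Iterate:
  r_0 = 14 (mod 17)
  r_1 = 82 (mod 289)
Final: r = 82 satisfies f(r) ≡ 0 mod 17^2.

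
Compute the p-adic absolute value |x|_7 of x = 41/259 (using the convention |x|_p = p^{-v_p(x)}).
|41/259|_7 = 7

Step 1 — compute v_7(x) by factoring powers of 7 out of the numerator and denominator: v_7(41/259) = -1. Step 2 — apply |x|_p = p^{-v_p(x)} = 7^{1} = 7.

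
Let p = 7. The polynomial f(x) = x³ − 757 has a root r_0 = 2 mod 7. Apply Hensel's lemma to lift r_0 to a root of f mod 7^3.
r_2 = 240 (mod 343)

Hensel: r_{i+1} = r_i − f(r_i)/f′(r_i) mod 7^{i+2}, where f′(x) = 3x². Iterate:
  r_0 = 2 (mod 7)
  r_1 = 44 (mod 49)
  r_2 = 240 (mod 343)
Final: r = 240 with f(r) ≡ 0 mod 7^3.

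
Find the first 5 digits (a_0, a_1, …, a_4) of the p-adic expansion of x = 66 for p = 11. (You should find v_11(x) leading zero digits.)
(a_0, …, a_4) = (0, 6, 0, 0, 0)

v_11(66) = 1, so a_0 = ... = a_0 = 0. Factor out: x = 11^1 · u with u = 6 a unit in ℤ_11. Expand u iteratively via a_{v+i} = u_i mod 11, u_{i+1} = (u_i − a_{v+i})/11:
  u_0 = 6;  a_1 = 6;  u_1 = (u_0 − 6)/11 = 0
  u_1 = 0;  a_2 = 0;  u_2 = (u_1 − 0)/11 = 0
  u_2 = 0;  a_3 = 0;  u_3 = (u_2 − 0)/11 = 0
  u_3 = 0;  a_4 = 0;  u_4 = (u_3 − 0)/11 = 0
Digits: (0, 6, 0, 0, 0).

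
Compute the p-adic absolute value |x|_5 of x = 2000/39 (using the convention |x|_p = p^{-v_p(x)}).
|2000/39|_5 = 1/125

Step 1 — compute v_5(x) by factoring powers of 5 out of the numerator and denominator: v_5(2000/39) = 3. Step 2 — apply |x|_p = p^{-v_p(x)} = 5^{-3} = 1/125.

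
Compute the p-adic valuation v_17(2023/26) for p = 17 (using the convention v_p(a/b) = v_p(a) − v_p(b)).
v_17(2023/26) = 2

Factor powers of 17 from the numerator and denominator of the reduced fraction: 2023 = 17^2 · 7 and 26 = 17^0 · 26. Apply v_p(a/b) = v_p(a) − v_p(b): v_17(2023/26) = 2 − 0 = 2.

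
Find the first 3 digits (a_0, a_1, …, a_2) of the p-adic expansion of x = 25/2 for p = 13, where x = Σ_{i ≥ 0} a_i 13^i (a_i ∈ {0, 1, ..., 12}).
(a_0, …, a_2) = (6, 7, 6)

v_13(25/2) = 0 (numerator and denominator both coprime to 13), so x ∈ ℤ_13^×. Compute digits iteratively via a_i = x_i mod 13, x_{i+1} = (x_i − a_i)/13, with x_0 = x:
  x_0 = 25/2;  a_0 = 6;  x_1 = (x_0 − 6)/13 = 1/2
  x_1 = 1/2;  a_1 = 7;  x_2 = (x_1 − 7)/13 = -1/2
  x_2 = -1/2;  a_2 = 6;  x_3 = (x_2 − 6)/13 = -1/2
Digits: (6, 7, 6).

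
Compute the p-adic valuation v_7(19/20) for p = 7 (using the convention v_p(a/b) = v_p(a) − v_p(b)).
v_7(19/20) = 0

Factor powers of 7 from the numerator and denominator of the reduced fraction: 19 = 7^0 · 19 and 20 = 7^0 · 20. Apply v_p(a/b) = v_p(a) − v_p(b): v_7(19/20) = 0 − 0 = 0.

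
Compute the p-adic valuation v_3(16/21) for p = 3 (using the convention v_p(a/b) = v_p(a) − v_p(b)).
v_3(16/21) = -1

Factor powers of 3 from the numerator and denominator of the reduced fraction: 16 = 3^0 · 16 and 21 = 3^1 · 7. Apply v_p(a/b) = v_p(a) − v_p(b): v_3(16/21) = 0 − 1 = -1.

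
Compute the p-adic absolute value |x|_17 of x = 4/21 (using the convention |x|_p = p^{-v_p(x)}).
|4/21|_17 = 1

Step 1 — compute v_17(x) by factoring powers of 17 out of the numerator and denominator: v_17(4/21) = 0. Step 2 — apply |x|_p = p^{-v_p(x)} = 17^{0} = 1.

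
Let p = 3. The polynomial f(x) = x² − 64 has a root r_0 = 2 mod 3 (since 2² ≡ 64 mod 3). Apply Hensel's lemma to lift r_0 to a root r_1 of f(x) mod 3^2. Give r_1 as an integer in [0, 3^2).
r_1 = 8 (mod 9)

Hensel's recurrence: r_{i+1} = r_i − f(r_i)·(f′(r_i))^{-1} mod 3^{i+2}, with f′(x) = 2x. Iterate:
  r_0 = 2 (mod 3)
  r_1 = 8 (mod 9)
Final: r_1 = 8, and one checks f(r_1) ≡ 0 mod 3^2.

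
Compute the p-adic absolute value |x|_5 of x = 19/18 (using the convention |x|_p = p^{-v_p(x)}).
|19/18|_5 = 1

Step 1 — compute v_5(x) by factoring powers of 5 out of the numerator and denominator: v_5(19/18) = 0. Step 2 — apply |x|_p = p^{-v_p(x)} = 5^{0} = 1.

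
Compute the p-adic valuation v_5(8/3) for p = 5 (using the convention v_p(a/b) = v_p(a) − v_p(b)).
v_5(8/3) = 0

Factor powers of 5 from the numerator and denominator of the reduced fraction: 8 = 5^0 · 8 and 3 = 5^0 · 3. Apply v_p(a/b) = v_p(a) − v_p(b): v_5(8/3) = 0 − 0 = 0.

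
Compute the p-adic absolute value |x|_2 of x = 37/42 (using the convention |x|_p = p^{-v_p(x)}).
|37/42|_2 = 2

Step 1 — compute v_2(x) by factoring powers of 2 out of the numerator and denominator: v_2(37/42) = -1. Step 2 — apply |x|_p = p^{-v_p(x)} = 2^{1} = 2.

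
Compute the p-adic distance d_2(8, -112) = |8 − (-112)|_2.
d_2(8, -112) = 1/8

Step 1 — x − y = 8 − (-112) = 120. Step 2 — v_2(120) = 3 (factor: 120 = (2^3 · 15); the sign does not affect v_p). Step 3 — |x − y|_2 = 2^{-3} = 1/8.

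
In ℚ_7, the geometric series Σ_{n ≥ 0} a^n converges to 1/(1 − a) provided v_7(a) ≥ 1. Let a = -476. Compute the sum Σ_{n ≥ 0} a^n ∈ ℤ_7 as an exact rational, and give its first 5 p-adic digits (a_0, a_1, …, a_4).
Σ a^n = 1/(1 − a) = 1/477;  first 5 digits = (1, 2, 1, 2, 5)

v_7(a) = 1 ≥ 1, so the series converges in ℤ_7 to 1/(1 − a) = 1/(1 − (-476)) = 1/477. Expand this rational in ℤ_7: compute digits iteratively via d_i = x_i mod 7, x_{i+1} = (x_i − d_i)/7. The first 5 digits are (1, 2, 1, 2, 5).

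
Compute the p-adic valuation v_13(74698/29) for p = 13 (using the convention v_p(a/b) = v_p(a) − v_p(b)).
v_13(74698/29) = 3

Factor powers of 13 from the numerator and denominator of the reduced fraction: 74698 = 13^3 · 34 and 29 = 13^0 · 29. Apply v_p(a/b) = v_p(a) − v_p(b): v_13(74698/29) = 3 − 0 = 3.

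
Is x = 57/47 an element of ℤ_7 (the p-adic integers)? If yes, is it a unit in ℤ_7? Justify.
x ∈ ℤ_7^× (unit); v_7(x) = 0

ℤ_7 = {x ∈ ℚ_7 : v_7(x) ≥ 0} and ℤ_7^× = {x ∈ ℤ_7 : v_7(x) = 0}. Here v_7(57/47) = v_7(num) − v_7(den) = 0; compare against these criteria.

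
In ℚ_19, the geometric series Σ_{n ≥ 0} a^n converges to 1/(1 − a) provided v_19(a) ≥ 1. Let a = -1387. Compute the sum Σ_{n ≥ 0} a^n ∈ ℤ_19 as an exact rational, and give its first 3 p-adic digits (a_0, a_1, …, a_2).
Σ a^n = 1/(1 − a) = 1/1388;  first 3 digits = (1, 3, 5)

v_19(a) = 1 ≥ 1, so the series converges in ℤ_19 to 1/(1 − a) = 1/(1 − (-1387)) = 1/1388. Expand this rational in ℤ_19: compute digits iteratively via d_i = x_i mod 19, x_{i+1} = (x_i − d_i)/19. The first 3 digits are (1, 3, 5).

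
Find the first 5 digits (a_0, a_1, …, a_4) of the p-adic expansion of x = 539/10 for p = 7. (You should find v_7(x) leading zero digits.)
(a_0, …, a_4) = (0, 0, 6, 0, 2)

v_7(539/10) = 2, so a_0 = ... = a_1 = 0. Factor out: x = 7^2 · u with u = 11/10 a unit in ℤ_7. Expand u iteratively via a_{v+i} = u_i mod 7, u_{i+1} = (u_i − a_{v+i})/7:
  u_0 = 11/10;  a_2 = 6;  u_1 = (u_0 − 6)/7 = -7/10
  u_1 = -7/10;  a_3 = 0;  u_2 = (u_1 − 0)/7 = -1/10
  u_2 = -1/10;  a_4 = 2;  u_3 = (u_2 − 2)/7 = -3/10
Digits: (0, 0, 6, 0, 2).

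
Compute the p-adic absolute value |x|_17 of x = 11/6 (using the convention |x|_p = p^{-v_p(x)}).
|11/6|_17 = 1

Step 1 — compute v_17(x) by factoring powers of 17 out of the numerator and denominator: v_17(11/6) = 0. Step 2 — apply |x|_p = p^{-v_p(x)} = 17^{0} = 1.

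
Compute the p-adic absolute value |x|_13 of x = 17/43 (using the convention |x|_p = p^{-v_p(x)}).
|17/43|_13 = 1

Step 1 — compute v_13(x) by factoring powers of 13 out of the numerator and denominator: v_13(17/43) = 0. Step 2 — apply |x|_p = p^{-v_p(x)} = 13^{0} = 1.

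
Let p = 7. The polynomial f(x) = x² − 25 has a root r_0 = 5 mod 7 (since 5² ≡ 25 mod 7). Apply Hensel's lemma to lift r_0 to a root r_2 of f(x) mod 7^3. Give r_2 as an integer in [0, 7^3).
r_2 = 5 (mod 343)

Hensel's recurrence: r_{i+1} = r_i − f(r_i)·(f′(r_i))^{-1} mod 7^{i+2}, with f′(x) = 2x. Iterate:
  r_0 = 5 (mod 7)
  r_1 = 5 (mod 49)
  r_2 = 5 (mod 343)
Final: r_2 = 5, and one checks f(r_2) ≡ 0 mod 7^3.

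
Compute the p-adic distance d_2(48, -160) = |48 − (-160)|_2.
d_2(48, -160) = 1/16

Step 1 — x − y = 48 − (-160) = 208. Step 2 — v_2(208) = 4 (factor: 208 = (2^4 · 13); the sign does not affect v_p). Step 3 — |x − y|_2 = 2^{-4} = 1/16.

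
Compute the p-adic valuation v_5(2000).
v_5(2000) = 3

v_5(n) is the largest exponent k such that 5^k divides n. Factor out: 2000 = 5^3 · 16. (Sign doesn't affect v_p.) So v_5(2000) = 3.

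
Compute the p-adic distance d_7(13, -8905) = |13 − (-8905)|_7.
d_7(13, -8905) = 1/343

Step 1 — x − y = 13 − (-8905) = 8918. Step 2 — v_7(8918) = 3 (factor: 8918 = (7^3 · 26); the sign does not affect v_p). Step 3 — |x − y|_7 = 7^{-3} = 1/343.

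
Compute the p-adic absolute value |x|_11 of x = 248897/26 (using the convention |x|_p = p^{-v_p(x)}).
|248897/26|_11 = 1/14641

Step 1 — compute v_11(x) by factoring powers of 11 out of the numerator and denominator: v_11(248897/26) = 4. Step 2 — apply |x|_p = p^{-v_p(x)} = 11^{-4} = 1/14641.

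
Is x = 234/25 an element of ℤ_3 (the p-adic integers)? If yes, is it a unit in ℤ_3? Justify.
x ∈ ℤ_3 but not a unit; v_3(x) = 2 > 0

ℤ_3 = {x ∈ ℚ_3 : v_3(x) ≥ 0} and ℤ_3^× = {x ∈ ℤ_3 : v_3(x) = 0}. Here v_3(234/25) = v_3(num) − v_3(den) = 2; compare against these criteria.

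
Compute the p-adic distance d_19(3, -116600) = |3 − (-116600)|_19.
d_19(3, -116600) = 1/6859

Step 1 — x − y = 3 − (-116600) = 116603. Step 2 — v_19(116603) = 3 (factor: 116603 = (19^3 · 17); the sign does not affect v_p). Step 3 — |x − y|_19 = 19^{-3} = 1/6859.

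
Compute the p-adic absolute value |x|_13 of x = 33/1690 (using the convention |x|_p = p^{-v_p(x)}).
|33/1690|_13 = 169

Step 1 — compute v_13(x) by factoring powers of 13 out of the numerator and denominator: v_13(33/1690) = -2. Step 2 — apply |x|_p = p^{-v_p(x)} = 13^{2} = 169.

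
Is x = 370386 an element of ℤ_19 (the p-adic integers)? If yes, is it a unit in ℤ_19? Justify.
x ∈ ℤ_19 but not a unit; v_19(x) = 3 > 0

ℤ_19 = {x ∈ ℚ_19 : v_19(x) ≥ 0} and ℤ_19^× = {x ∈ ℤ_19 : v_19(x) = 0}. Here v_19(370386) = v_19(num) − v_19(den) = 3; compare against these criteria.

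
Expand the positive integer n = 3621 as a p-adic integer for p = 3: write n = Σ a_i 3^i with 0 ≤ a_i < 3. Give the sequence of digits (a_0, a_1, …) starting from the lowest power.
(a_0, a_1, …) = (0, 1, 0, 2, 2, 2, 1, 1)

Repeated division by 3 gives the digits low-to-high: 3621 = 1·3^1 + 2·3^3 + 2·3^4 + 2·3^5 + 1·3^6 + 1·3^7. Digit sequence: (0, 1, 0, 2, 2, 2, 1, 1).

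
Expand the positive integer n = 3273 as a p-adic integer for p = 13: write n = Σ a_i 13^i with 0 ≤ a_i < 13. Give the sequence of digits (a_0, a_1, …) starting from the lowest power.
(a_0, a_1, …) = (10, 4, 6, 1)

Repeated division by 13 gives the digits low-to-high: 3273 = 10 + 4·13^1 + 6·13^2 + 1·13^3. Digit sequence: (10, 4, 6, 1).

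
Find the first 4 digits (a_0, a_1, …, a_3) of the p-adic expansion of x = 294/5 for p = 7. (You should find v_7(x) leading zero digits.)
(a_0, …, a_3) = (0, 0, 4, 1)

v_7(294/5) = 2, so a_0 = ... = a_1 = 0. Factor out: x = 7^2 · u with u = 6/5 a unit in ℤ_7. Expand u iteratively via a_{v+i} = u_i mod 7, u_{i+1} = (u_i − a_{v+i})/7:
  u_0 = 6/5;  a_2 = 4;  u_1 = (u_0 − 4)/7 = -2/5
  u_1 = -2/5;  a_3 = 1;  u_2 = (u_1 − 1)/7 = -1/5
Digits: (0, 0, 4, 1).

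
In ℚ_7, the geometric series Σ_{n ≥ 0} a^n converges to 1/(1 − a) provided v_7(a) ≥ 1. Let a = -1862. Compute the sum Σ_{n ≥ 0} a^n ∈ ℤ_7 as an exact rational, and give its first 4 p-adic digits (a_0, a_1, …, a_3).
Σ a^n = 1/(1 − a) = 1/1863;  first 4 digits = (1, 0, 4, 1)

v_7(a) = 2 ≥ 1, so the series converges in ℤ_7 to 1/(1 − a) = 1/(1 − (-1862)) = 1/1863. Expand this rational in ℤ_7: compute digits iteratively via d_i = x_i mod 7, x_{i+1} = (x_i − d_i)/7. The first 4 digits are (1, 0, 4, 1).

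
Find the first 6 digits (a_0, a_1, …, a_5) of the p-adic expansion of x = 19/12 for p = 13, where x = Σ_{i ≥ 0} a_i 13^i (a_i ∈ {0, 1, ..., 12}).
(a_0, …, a_5) = (7, 5, 5, 5, 5, 5)

v_13(19/12) = 0 (numerator and denominator both coprime to 13), so x ∈ ℤ_13^×. Compute digits iteratively via a_i = x_i mod 13, x_{i+1} = (x_i − a_i)/13, with x_0 = x:
  x_0 = 19/12;  a_0 = 7;  x_1 = (x_0 − 7)/13 = -5/12
  x_1 = -5/12;  a_1 = 5;  x_2 = (x_1 − 5)/13 = -5/12
  x_2 = -5/12;  a_2 = 5;  x_3 = (x_2 − 5)/13 = -5/12
  x_3 = -5/12;  a_3 = 5;  x_4 = (x_3 − 5)/13 = -5/12
  x_4 = -5/12;  a_4 = 5;  x_5 = (x_4 − 5)/13 = -5/12
  x_5 = -5/12;  a_5 = 5;  x_6 = (x_5 − 5)/13 = -5/12
Digits: (7, 5, 5, 5, 5, 5).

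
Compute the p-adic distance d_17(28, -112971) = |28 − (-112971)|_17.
d_17(28, -112971) = 1/4913

Step 1 — x − y = 28 − (-112971) = 112999. Step 2 — v_17(112999) = 3 (factor: 112999 = (17^3 · 23); the sign does not affect v_p). Step 3 — |x − y|_17 = 17^{-3} = 1/4913.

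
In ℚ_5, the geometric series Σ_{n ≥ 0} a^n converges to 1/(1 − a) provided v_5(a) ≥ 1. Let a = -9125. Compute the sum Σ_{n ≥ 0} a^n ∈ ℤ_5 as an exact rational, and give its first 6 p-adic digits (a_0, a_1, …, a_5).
Σ a^n = 1/(1 − a) = 1/9126;  first 6 digits = (1, 0, 0, 2, 0, 2)

v_5(a) = 3 ≥ 1, so the series converges in ℤ_5 to 1/(1 − a) = 1/(1 − (-9125)) = 1/9126. Expand this rational in ℤ_5: compute digits iteratively via d_i = x_i mod 5, x_{i+1} = (x_i − d_i)/5. The first 6 digits are (1, 0, 0, 2, 0, 2).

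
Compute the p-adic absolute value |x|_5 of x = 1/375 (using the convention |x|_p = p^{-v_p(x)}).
|1/375|_5 = 125

Step 1 — compute v_5(x) by factoring powers of 5 out of the numerator and denominator: v_5(1/375) = -3. Step 2 — apply |x|_p = p^{-v_p(x)} = 5^{3} = 125.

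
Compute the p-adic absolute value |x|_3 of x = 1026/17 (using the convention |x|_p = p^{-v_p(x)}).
|1026/17|_3 = 1/27

Step 1 — compute v_3(x) by factoring powers of 3 out of the numerator and denominator: v_3(1026/17) = 3. Step 2 — apply |x|_p = p^{-v_p(x)} = 3^{-3} = 1/27.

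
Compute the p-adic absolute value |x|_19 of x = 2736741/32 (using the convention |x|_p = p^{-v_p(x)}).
|2736741/32|_19 = 1/130321

Step 1 — compute v_19(x) by factoring powers of 19 out of the numerator and denominator: v_19(2736741/32) = 4. Step 2 — apply |x|_p = p^{-v_p(x)} = 19^{-4} = 1/130321.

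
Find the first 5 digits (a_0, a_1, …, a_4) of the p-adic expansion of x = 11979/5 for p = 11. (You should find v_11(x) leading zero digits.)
(a_0, …, a_4) = (0, 0, 0, 4, 2)

v_11(11979/5) = 3, so a_0 = ... = a_2 = 0. Factor out: x = 11^3 · u with u = 9/5 a unit in ℤ_11. Expand u iteratively via a_{v+i} = u_i mod 11, u_{i+1} = (u_i − a_{v+i})/11:
  u_0 = 9/5;  a_3 = 4;  u_1 = (u_0 − 4)/11 = -1/5
  u_1 = -1/5;  a_4 = 2;  u_2 = (u_1 − 2)/11 = -1/5
Digits: (0, 0, 0, 4, 2).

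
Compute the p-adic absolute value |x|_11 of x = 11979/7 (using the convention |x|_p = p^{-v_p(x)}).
|11979/7|_11 = 1/1331

Step 1 — compute v_11(x) by factoring powers of 11 out of the numerator and denominator: v_11(11979/7) = 3. Step 2 — apply |x|_p = p^{-v_p(x)} = 11^{-3} = 1/1331.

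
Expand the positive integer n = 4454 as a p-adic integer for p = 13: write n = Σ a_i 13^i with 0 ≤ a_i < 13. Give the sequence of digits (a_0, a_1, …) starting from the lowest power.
(a_0, a_1, …) = (8, 4, 0, 2)

Repeated division by 13 gives the digits low-to-high: 4454 = 8 + 4·13^1 + 2·13^3. Digit sequence: (8, 4, 0, 2).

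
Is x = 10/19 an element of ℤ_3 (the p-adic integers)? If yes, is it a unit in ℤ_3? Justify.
x ∈ ℤ_3^× (unit); v_3(x) = 0

ℤ_3 = {x ∈ ℚ_3 : v_3(x) ≥ 0} and ℤ_3^× = {x ∈ ℤ_3 : v_3(x) = 0}. Here v_3(10/19) = v_3(num) − v_3(den) = 0; compare against these criteria.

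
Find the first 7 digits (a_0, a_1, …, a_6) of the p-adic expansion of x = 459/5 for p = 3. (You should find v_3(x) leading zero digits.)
(a_0, …, a_6) = (0, 0, 0, 1, 2, 2, 1)

v_3(459/5) = 3, so a_0 = ... = a_2 = 0. Factor out: x = 3^3 · u with u = 17/5 a unit in ℤ_3. Expand u iteratively via a_{v+i} = u_i mod 3, u_{i+1} = (u_i − a_{v+i})/3:
  u_0 = 17/5;  a_3 = 1;  u_1 = (u_0 − 1)/3 = 4/5
  u_1 = 4/5;  a_4 = 2;  u_2 = (u_1 − 2)/3 = -2/5
  u_2 = -2/5;  a_5 = 2;  u_3 = (u_2 − 2)/3 = -4/5
  u_3 = -4/5;  a_6 = 1;  u_4 = (u_3 − 1)/3 = -3/5
Digits: (0, 0, 0, 1, 2, 2, 1).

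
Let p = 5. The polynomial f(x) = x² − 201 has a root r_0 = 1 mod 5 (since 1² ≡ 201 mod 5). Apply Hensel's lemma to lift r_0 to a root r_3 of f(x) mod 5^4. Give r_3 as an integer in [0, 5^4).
r_3 = 101 (mod 625)

Hensel's recurrence: r_{i+1} = r_i − f(r_i)·(f′(r_i))^{-1} mod 5^{i+2}, with f′(x) = 2x. Iterate:
  r_0 = 1 (mod 5)
  r_1 = 1 (mod 25)
  r_2 = 101 (mod 125)
  r_3 = 101 (mod 625)
Final: r_3 = 101, and one checks f(r_3) ≡ 0 mod 5^4.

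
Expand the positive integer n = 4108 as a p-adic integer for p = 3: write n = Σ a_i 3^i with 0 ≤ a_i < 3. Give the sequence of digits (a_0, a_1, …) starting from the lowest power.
(a_0, a_1, …) = (1, 1, 0, 2, 2, 1, 2, 1)

Repeated division by 3 gives the digits low-to-high: 4108 = 1 + 1·3^1 + 2·3^3 + 2·3^4 + 1·3^5 + 2·3^6 + 1·3^7. Digit sequence: (1, 1, 0, 2, 2, 1, 2, 1).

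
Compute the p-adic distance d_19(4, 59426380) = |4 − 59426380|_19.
d_19(4, 59426380) = 1/2476099

Step 1 — x − y = 4 − 59426380 = -59426376. Step 2 — v_19(-59426376) = 5 (factor: -59426376 = −(19^5 · 24); the sign does not affect v_p). Step 3 — |x − y|_19 = 19^{-5} = 1/2476099.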